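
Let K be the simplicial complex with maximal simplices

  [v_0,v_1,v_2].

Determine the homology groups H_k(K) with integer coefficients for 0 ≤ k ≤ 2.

H_0 ≅ Z,  H_1 = 0,  H_2 = 0.

Order the vertices as v_0 < v_1 < v_2. Listing each simplex with vertices in this order, K has dimension 2 with simplices:

  0-simplices (3): [v_0], [v_1], [v_2]
  1-simplices (3): [v_0,v_1], [v_0,v_2], [v_1,v_2]
  2-simplices (1): [v_0,v_1,v_2]

Hence C_0 ≅ Z^3, C_1 ≅ Z^3, C_2 ≅ Z^1.

Boundary ∂_1: C_1 → C_0 maps an edge to its endpoints' difference, ∂[p,q] = q − p.
This gives a 3×3 integer matrix of rank 2; reducing to Smith normal form yields diagonal entries (1,1).

∂_2: C_2 → C_1 acts by ∂[p,q,r] = [q,r] − [p,r] + [p,q]. For instance
  ∂[v_0,v_1,v_2] = [v_1,v_2] − [v_0,v_2] + [v_0,v_1].
As a 3×1 matrix over Z this has rank 1, with invariant factors (1).

Now H_k = ker ∂_k / im ∂_{k+1}, so:

  H_0: rank C_0 − rank ∂_1 = 3 − 2 = 1, and the invariant factors of ∂_1 are all 1, so H_0 ≅ Z.
  H_1: rank ker ∂_1 − rank ∂_2 = (3 − 2) − 1 = 0, and the invariant factors of ∂_2 are all 1, so H_1 ≅ 0.
  H_2: rank ker ∂_2 − rank ∂_3 = (1 − 1) − 0 = 0, and there is no ∂_3, so H_2 ≅ 0.

As a check, the Euler characteristic is 3 − 3 + 1 = 1, which agrees with 1 − 0 + 0 = 1.
(K is a triangulation of the 2-simplex.)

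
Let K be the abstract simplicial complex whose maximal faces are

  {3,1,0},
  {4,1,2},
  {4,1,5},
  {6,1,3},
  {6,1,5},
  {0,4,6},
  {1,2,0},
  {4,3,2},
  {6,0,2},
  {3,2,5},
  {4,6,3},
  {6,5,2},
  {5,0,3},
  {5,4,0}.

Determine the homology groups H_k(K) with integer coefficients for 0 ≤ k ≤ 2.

H_0 = Z,  H_1 = Z^2,  H_2 = Z.

K has 7 vertices, 21 edges, 14 triangles.
rank ∂_0 = 0, rank ∂_1 = 6 ⇒ b_0 = 7 − 0 − 6 = 1; all invariant factors of ∂_1 are 1 so no torsion. So H_0 = Z.
rank ∂_1 = 6, rank ∂_2 = 13 ⇒ b_1 = 21 − 6 − 13 = 2; all invariant factors of ∂_2 are 1 so no torsion. So H_1 = Z^2.
rank ∂_2 = 13, rank ∂_3 = 0 ⇒ b_2 = 14 − 13 − 0 = 1. So H_2 = Z.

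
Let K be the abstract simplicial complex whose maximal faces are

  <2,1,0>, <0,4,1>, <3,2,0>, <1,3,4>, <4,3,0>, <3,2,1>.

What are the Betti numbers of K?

Fix the vertex order 0 < 1 < 2 < 3 < 4 and write every simplex with vertices in increasing order. Then dim K = 2 and the simplices of K are:

  0-simplices (5): [0], [1], [2], [3], [4]
  1-simplices (9): [0,1], [0,2], [0,3], [0,4], [1,2], [1,3], [1,4], [2,3], [3,4]
  2-simplices (6): [0,1,2], [0,1,4], [0,2,3], [0,3,4], [1,2,3], [1,3,4]

giving chain groups C_0 ≅ Z^5, C_1 ≅ Z^9, C_2 ≅ Z^6.

The boundary map ∂_1: C_1 → C_0 maps an edge to its endpoints' difference, ∂[p,q] = q − p.
The 5×9 boundary matrix has rank 4 and Smith normal form diag(1,1,1,1).

Boundary ∂_2: C_2 → C_1 maps a triangle to the signed sum of its edges. For instance
  ∂[0,2,3] = [2,3] − [0,3] + [0,2],
  ∂[0,3,4] = [3,4] − [0,4] + [0,3].
As a 9×6 matrix over Z this has rank 5, with invariant factors (1,1,1,1,1).

Computing H_k = (kernel of ∂_k) / (image of ∂_{k+1}):

  H_0: rank C_0 − rank ∂_1 = 5 − 4 = 1, and the invariant factors of ∂_1 are all 1, so H_0 ≅ Z.
  H_1: rank ker ∂_1 − rank ∂_2 = (9 − 4) − 5 = 0, and the invariant factors of ∂_2 are all 1, so H_1 ≅ 0.
  H_2: rank ker ∂_2 − rank ∂_3 = (6 − 5) − 0 = 1, and there is no ∂_3, so H_2 ≅ Z.

Hence the Betti numbers are b_0 = 1, b_1 = 0, b_2 = 1.

b_0 = 1, b_1 = 0, b_2 = 1.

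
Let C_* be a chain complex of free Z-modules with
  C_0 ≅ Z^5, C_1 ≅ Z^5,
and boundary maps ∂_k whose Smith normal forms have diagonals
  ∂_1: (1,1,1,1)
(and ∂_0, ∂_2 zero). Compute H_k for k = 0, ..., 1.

H_0: b_0 = 5 − 0 − 4 = 1; torsion from ∂_1 factors > 1: none. So H_0 ≅ Z.
H_1: b_1 = 5 − 4 − 0 = 1; torsion from ∂_2 factors > 1: none. So H_1 ≅ Z.

H_0 ≅ Z,  H_1 ≅ Z.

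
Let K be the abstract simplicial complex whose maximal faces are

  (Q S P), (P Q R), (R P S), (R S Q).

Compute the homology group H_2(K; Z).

H_2 = Z.

Fix the vertex order P < Q < R < S and write every simplex with vertices in increasing order. Then dim K = 2 and the simplices of K are:

  0-simplices (4): P, Q, R, S
  1-simplices (6): PQ, PR, PS, QR, QS, RS
  2-simplices (4): PQR, PQS, PRS, QRS

Hence C_0 ≅ Z^4, C_1 ≅ Z^6, C_2 ≅ Z^4.

Boundary ∂_1: C_1 → C_0 is given by ∂[p,q] = [q] − [p].
The 4×6 boundary matrix has rank 3 and Smith normal form diag(1,1,1).

∂_2: C_2 → C_1 acts by ∂[p,q,r] = [q,r] − [p,r] + [p,q]. For instance
  ∂QRS = RS − QS + QR,
  ∂PQS = QS − PS + PQ.
The 6×4 boundary matrix has rank 3 and Smith normal form diag(1,1,1).

Computing H_k = (kernel of ∂_k) / (image of ∂_{k+1}):

  H_2: rank ker ∂_2 − rank ∂_3 = (4 − 3) − 0 = 1, and there is no ∂_3, so H_2 = Z.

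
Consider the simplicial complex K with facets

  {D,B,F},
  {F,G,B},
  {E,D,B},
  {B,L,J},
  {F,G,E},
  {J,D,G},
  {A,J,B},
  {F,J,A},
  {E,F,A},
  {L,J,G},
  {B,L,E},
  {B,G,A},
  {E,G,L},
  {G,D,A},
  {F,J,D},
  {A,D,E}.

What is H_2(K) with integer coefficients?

H_2 ≅ Z.

Order the vertices as A < B < D < E < F < G < J < L. Listing each simplex with vertices in this order, K has dimension 2 with simplices:

  0-simplices (8): A, B, D, E, F, G, J, L
  1-simplices (24): AB, AD, AE, AF, AG, AJ, BD, BE, BF, BG, BJ, BL, DE, DF, DG, DJ, EF, EG, EL, FG, FJ, GJ, GL, JL
  2-simplices (16): ABG, ABJ, ADE, ADG, AEF, AFJ, BDE, BDF, BEL, BFG, BJL, DFJ, DGJ, EFG, EGL, GJL

Hence C_0 ≅ Z^8, C_1 ≅ Z^24, C_2 ≅ Z^16.

The boundary map ∂_1: C_1 → C_0 maps an edge to its endpoints' difference, ∂[p,q] = q − p. For instance
  ∂BG = G − B.
As a 8×24 matrix over Z this has rank 7, with invariant factors (1,1,1,1,1,1,1).

∂_2: C_2 → C_1 maps a triangle to the signed sum of its edges. For instance
  ∂BEL = EL − BL + BE,
  ∂ABG = BG − AG + AB.
This gives a 24×16 integer matrix of rank 15; reducing to Smith normal form yields diagonal entries (1,1,1,1,1,1,1,1,1,1,1,1,1,1,1).

Reading off H_k = ker ∂_k / im ∂_{k+1}:

  H_2: rank ker ∂_2 − rank ∂_3 = (16 − 15) − 0 = 1, and there is no ∂_3, so H_2 ≅ Z.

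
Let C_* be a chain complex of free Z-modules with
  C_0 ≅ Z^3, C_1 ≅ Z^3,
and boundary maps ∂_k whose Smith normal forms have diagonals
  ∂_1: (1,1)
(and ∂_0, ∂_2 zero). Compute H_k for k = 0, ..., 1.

H_0: b_0 = 3 − 0 − 2 = 1; torsion from ∂_1 factors > 1: none. So H_0 = Z.
H_1: b_1 = 3 − 2 − 0 = 1; torsion from ∂_2 factors > 1: none. So H_1 = Z.

H_0 = Z,  H_1 = Z.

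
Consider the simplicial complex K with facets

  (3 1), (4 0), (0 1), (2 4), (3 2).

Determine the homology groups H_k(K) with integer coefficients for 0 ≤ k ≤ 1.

H_0 = Z,  H_1 = Z.

We work with the vertex ordering 0 < 1 < 2 < 3 < 4. The simplices of K, each written with vertices in increasing order, are:

  0-simplices (5): [0], [1], [2], [3], [4]
  1-simplices (5): [0,1], [0,4], [1,3], [2,3], [2,4]

so the chain groups are C_0 ≅ Z^5, C_1 ≅ Z^5.

∂_1: C_1 → C_0 sends each edge [p,q] (with p < q) to q − p. For instance
  ∂[0,1] = [1] − [0].
The 5×5 boundary matrix has rank 4 and Smith normal form diag(1,1,1,1).

Now H_k = ker ∂_k / im ∂_{k+1}, so:

  H_0: rank C_0 − rank ∂_1 = 5 − 4 = 1, and the invariant factors of ∂_1 are all 1, so H_0 = Z.
  H_1: rank ker ∂_1 − rank ∂_2 = (5 − 4) − 0 = 1, and there is no ∂_2, so H_1 = Z.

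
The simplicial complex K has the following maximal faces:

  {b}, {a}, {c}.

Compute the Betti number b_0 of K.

b_0 = 3.

K has 3 vertices.
rank ∂_0 = 0, rank ∂_1 = 0 ⇒ b_0 = 3 − 0 − 0 = 3. So H_0 = Z^3.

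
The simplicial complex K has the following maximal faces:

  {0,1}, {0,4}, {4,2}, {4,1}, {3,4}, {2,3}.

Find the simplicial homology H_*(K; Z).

H_0 ≅ Z,  H_1 ≅ Z^2.

Fix the vertex order 0 < 1 < 2 < 3 < 4 and write every simplex with vertices in increasing order. Then dim K = 1 and the simplices of K are:

  0-simplices (5): [0], [1], [2], [3], [4]
  1-simplices (6): [0,1], [0,4], [1,4], [2,3], [2,4], [3,4]

Hence C_0 ≅ Z^5, C_1 ≅ Z^6.

The boundary map ∂_1: C_1 → C_0 sends each edge [p,q] (with p < q) to q − p.
As a 5×6 matrix over Z this has rank 4, with invariant factors (1,1,1,1).

Reading off H_k = ker ∂_k / im ∂_{k+1}:

  H_0: rank C_0 − rank ∂_1 = 5 − 4 = 1, and the invariant factors of ∂_1 are all 1, so H_0 = Z.
  H_1: rank ker ∂_1 − rank ∂_2 = (6 − 4) − 0 = 2, and there is no ∂_2, so H_1 = Z^2.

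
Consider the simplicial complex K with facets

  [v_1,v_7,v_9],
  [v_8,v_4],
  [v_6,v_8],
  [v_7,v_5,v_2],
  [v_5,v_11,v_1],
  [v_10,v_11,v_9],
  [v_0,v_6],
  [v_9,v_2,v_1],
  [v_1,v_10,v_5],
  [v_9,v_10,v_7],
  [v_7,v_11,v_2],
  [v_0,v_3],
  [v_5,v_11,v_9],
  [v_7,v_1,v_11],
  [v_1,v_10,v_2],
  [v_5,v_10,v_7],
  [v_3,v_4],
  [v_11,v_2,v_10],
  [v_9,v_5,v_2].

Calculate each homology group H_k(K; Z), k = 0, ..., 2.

H_0 ≅ Z^2,  H_1 ≅ Z^3,  H_2 ≅ Z.

Take the total order v_0 < v_1 < v_2 < v_3 < v_4 < v_5 < v_6 < v_7 < v_8 < v_9 < v_10 < v_11 on the vertex set. Then K (dimension 2) consists of the simplices:

  0-simplices (12): [v_0], [v_1], [v_2], [v_3], [v_4], [v_5], [v_6], [v_7], [v_8], [v_9], [v_10], [v_11]
  1-simplices (26): (26 of them)
  2-simplices (14): (14 of them)

giving chain groups C_0 ≅ Z^12, C_1 ≅ Z^26, C_2 ≅ Z^14.

Boundary ∂_1: C_1 → C_0 maps an edge to its endpoints' difference, ∂[p,q] = q − p.
This gives a 12×26 integer matrix of rank 10; reducing to Smith normal form yields diagonal entries (1,1,1,1,1,1,1,1,1,1).

Boundary ∂_2: C_2 → C_1 acts by ∂[p,q,r] = [q,r] − [p,r] + [p,q]. For instance
  ∂[v_1,v_7,v_11] = [v_7,v_11] − [v_1,v_11] + [v_1,v_7],
  ∂[v_2,v_7,v_11] = [v_7,v_11] − [v_2,v_11] + [v_2,v_7].
This gives a 26×14 integer matrix of rank 13; reducing to Smith normal form yields diagonal entries (1,1,1,1,1,1,1,1,1,1,1,1,1).

Reading off H_k = ker ∂_k / im ∂_{k+1}:

  H_0: rank C_0 − rank ∂_1 = 12 − 10 = 2, and the invariant factors of ∂_1 are all 1, so H_0 = Z^2.
  H_1: rank ker ∂_1 − rank ∂_2 = (26 − 10) − 13 = 3, and the invariant factors of ∂_2 are all 1, so H_1 = Z^3.
  H_2: rank ker ∂_2 − rank ∂_3 = (14 − 13) − 0 = 1, and there is no ∂_3, so H_2 = Z.

As a check, the Euler characteristic is 12 − 26 + 14 = 0, which agrees with 2 − 3 + 1 = 0.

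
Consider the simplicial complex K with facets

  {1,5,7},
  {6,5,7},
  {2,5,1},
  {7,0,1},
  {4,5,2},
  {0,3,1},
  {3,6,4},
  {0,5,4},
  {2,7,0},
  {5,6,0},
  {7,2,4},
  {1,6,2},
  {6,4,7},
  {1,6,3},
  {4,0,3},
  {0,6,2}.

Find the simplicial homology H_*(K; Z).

H_0 = Z,  H_1 = Z^2,  H_2 = Z.

Take the total order 0 < 1 < 2 < 3 < 4 < 5 < 6 < 7 on the vertex set. Then K (dimension 2) consists of the simplices:

  0-simplices (8): [0], [1], [2], [3], [4], [5], [6], [7]
  1-simplices (24): (24 of them)
  2-simplices (16): [0,1,3], [0,1,7], [0,2,6], [0,2,7], [0,3,4], [0,4,5], [0,5,6], [1,2,5], [1,2,6], [1,3,6], [1,5,7], [2,4,5], [2,4,7], [3,4,6], [4,6,7], [5,6,7]

giving chain groups C_0 ≅ Z^8, C_1 ≅ Z^24, C_2 ≅ Z^16.

Boundary ∂_1: C_1 → C_0 maps an edge to its endpoints' difference, ∂[p,q] = q − p. For instance
  ∂[0,2] = [2] − [0].
The 8×24 boundary matrix has rank 7 and Smith normal form diag(1,1,1,1,1,1,1).

∂_2: C_2 → C_1 acts by ∂[p,q,r] = [q,r] − [p,r] + [p,q]. For instance
  ∂[4,6,7] = [6,7] − [4,7] + [4,6],
  ∂[1,2,5] = [2,5] − [1,5] + [1,2].
The 24×16 boundary matrix has rank 15 and Smith normal form diag(1,1,1,1,1,1,1,1,1,1,1,1,1,1,1).

Computing H_k = (kernel of ∂_k) / (image of ∂_{k+1}):

  H_0: rank C_0 − rank ∂_1 = 8 − 7 = 1, and the invariant factors of ∂_1 are all 1, so H_0 ≅ Z.
  H_1: rank ker ∂_1 − rank ∂_2 = (24 − 7) − 15 = 2, and the invariant factors of ∂_2 are all 1, so H_1 ≅ Z^2.
  H_2: rank ker ∂_2 − rank ∂_3 = (16 − 15) − 0 = 1, and there is no ∂_3, so H_2 ≅ Z.

(K is a triangulation of the torus T^2.)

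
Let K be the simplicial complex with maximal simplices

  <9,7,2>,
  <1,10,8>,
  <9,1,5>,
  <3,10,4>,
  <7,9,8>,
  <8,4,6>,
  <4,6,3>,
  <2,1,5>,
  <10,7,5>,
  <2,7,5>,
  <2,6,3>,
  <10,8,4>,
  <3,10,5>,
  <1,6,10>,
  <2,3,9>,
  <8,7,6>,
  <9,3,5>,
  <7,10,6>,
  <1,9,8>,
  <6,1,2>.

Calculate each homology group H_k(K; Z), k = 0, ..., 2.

H_0 ≅ Z,  H_1 ≅ Z ⊕ Z/2,  H_2 = 0.

We work with the vertex ordering 1 < 2 < 3 < 4 < 5 < 6 < 7 < 8 < 9 < 10. The simplices of K, each written with vertices in increasing order, are:

  0-simplices (10): [1], [2], [3], [4], [5], [6], [7], [8], [9], [10]
  1-simplices (30): (30 of them)
  2-simplices (20): (20 of them)

giving chain groups C_0 ≅ Z^10, C_1 ≅ Z^30, C_2 ≅ Z^20.

∂_1: C_1 → C_0 sends each edge [p,q] (with p < q) to q − p. For instance
  ∂[3,6] = [6] − [3].
The resulting 10×30 matrix has rank 9, and its Smith normal form has invariant factors (1,1,1,1,1,1,1,1,1).

∂_2: C_2 → C_1 acts by ∂[p,q,r] = [q,r] − [p,r] + [p,q]. For instance
  ∂[6,7,10] = [7,10] − [6,10] + [6,7],
  ∂[4,8,10] = [8,10] − [4,10] + [4,8].
The resulting 30×20 matrix has rank 20, and its Smith normal form has invariant factors (1,1,1,1,1,1,1,1,1,1,1,1,1,1,1,1,1,1,1,2).

Reading off H_k = ker ∂_k / im ∂_{k+1}:

  H_0: rank C_0 − rank ∂_1 = 10 − 9 = 1, and the invariant factors of ∂_1 are all 1, so H_0 = Z.
  H_1: rank ker ∂_1 − rank ∂_2 = (30 − 9) − 20 = 1, and ∂_2 has invariant factor 2 > 1, so H_1 = Z ⊕ Z/2.
  H_2: rank ker ∂_2 − rank ∂_3 = (20 − 20) − 0 = 0, and there is no ∂_3, so H_2 = 0.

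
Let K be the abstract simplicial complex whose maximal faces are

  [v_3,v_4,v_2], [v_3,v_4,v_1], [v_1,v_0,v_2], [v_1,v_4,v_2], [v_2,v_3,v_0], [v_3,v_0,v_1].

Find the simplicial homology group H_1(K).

We work with the vertex ordering v_0 < v_1 < v_2 < v_3 < v_4. The simplices of K, each written with vertices in increasing order, are:

  0-simplices (5): [v_0], [v_1], [v_2], [v_3], [v_4]
  1-simplices (9): [v_0,v_1], [v_0,v_2], [v_0,v_3], [v_1,v_2], [v_1,v_3], [v_1,v_4], [v_2,v_3], [v_2,v_4], [v_3,v_4]
  2-simplices (6): [v_0,v_1,v_2], [v_0,v_1,v_3], [v_0,v_2,v_3], [v_1,v_2,v_4], [v_1,v_3,v_4], [v_2,v_3,v_4]

Hence C_0 ≅ Z^5, C_1 ≅ Z^9, C_2 ≅ Z^6.

The boundary map ∂_1: C_1 → C_0 is given by ∂[p,q] = [q] − [p]. For instance
  ∂[v_0,v_1] = [v_1] − [v_0].
As a 5×9 matrix over Z this has rank 4, with invariant factors (1,1,1,1).

The boundary map ∂_2: C_2 → C_1 maps a triangle to the signed sum of its edges. For instance
  ∂[v_1,v_2,v_4] = [v_2,v_4] − [v_1,v_4] + [v_1,v_2],
  ∂[v_0,v_1,v_2] = [v_1,v_2] − [v_0,v_2] + [v_0,v_1].
As a 9×6 matrix over Z this has rank 5, with invariant factors (1,1,1,1,1).

Computing H_k = (kernel of ∂_k) / (image of ∂_{k+1}):

  H_1: rank ker ∂_1 − rank ∂_2 = (9 − 4) − 5 = 0, and the invariant factors of ∂_2 are all 1, so H_1 = 0.

H_1 = 0.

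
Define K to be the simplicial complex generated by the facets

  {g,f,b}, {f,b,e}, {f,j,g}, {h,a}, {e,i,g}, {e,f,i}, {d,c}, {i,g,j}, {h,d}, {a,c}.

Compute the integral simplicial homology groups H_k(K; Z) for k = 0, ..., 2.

H_0 = Z^2,  H_1 = Z^2,  H_2 = 0.

We work with the vertex ordering a < b < c < d < e < f < g < h < i < j. The simplices of K, each written with vertices in increasing order, are:

  0-simplices (10): a, b, c, d, e, f, g, h, i, j
  1-simplices (16): ac, ah, be, bf, bg, cd, dh, ef, eg, ei, fg, fi, fj, gi, gj, ij
  2-simplices (6): bef, bfg, efi, egi, fgj, gij

so the chain groups are C_0 ≅ Z^10, C_1 ≅ Z^16, C_2 ≅ Z^6.

Boundary ∂_1: C_1 → C_0 sends each edge [p,q] (with p < q) to q − p.
The 10×16 boundary matrix has rank 8 and Smith normal form diag(1,1,1,1,1,1,1,1).

∂_2: C_2 → C_1 maps a triangle to the signed sum of its edges. For instance
  ∂efi = fi − ei + ef,
  ∂bef = ef − bf + be.
As a 16×6 matrix over Z this has rank 6, with invariant factors (1,1,1,1,1,1).

Now H_k = ker ∂_k / im ∂_{k+1}, so:

  H_0: rank C_0 − rank ∂_1 = 10 − 8 = 2, and the invariant factors of ∂_1 are all 1, so H_0 = Z^2.
  H_1: rank ker ∂_1 − rank ∂_2 = (16 − 8) − 6 = 2, and the invariant factors of ∂_2 are all 1, so H_1 = Z^2.
  H_2: rank ker ∂_2 − rank ∂_3 = (6 − 6) − 0 = 0, and there is no ∂_3, so H_2 = 0.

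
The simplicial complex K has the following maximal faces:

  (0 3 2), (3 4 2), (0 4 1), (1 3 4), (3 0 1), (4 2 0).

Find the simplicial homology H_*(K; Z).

Take the total order 0 < 1 < 2 < 3 < 4 on the vertex set. Then K (dimension 2) consists of the simplices:

  0-simplices (5): [0], [1], [2], [3], [4]
  1-simplices (9): [0,1], [0,2], [0,3], [0,4], [1,3], [1,4], [2,3], [2,4], [3,4]
  2-simplices (6): [0,1,3], [0,1,4], [0,2,3], [0,2,4], [1,3,4], [2,3,4]

giving chain groups C_0 ≅ Z^5, C_1 ≅ Z^9, C_2 ≅ Z^6.

∂_1: C_1 → C_0 is given by ∂[p,q] = [q] − [p]. For instance
  ∂[0,2] = [2] − [0].
This gives a 5×9 integer matrix of rank 4; reducing to Smith normal form yields diagonal entries (1,1,1,1).

Boundary ∂_2: C_2 → C_1 acts by ∂[p,q,r] = [q,r] − [p,r] + [p,q]. For instance
  ∂[1,3,4] = [3,4] − [1,4] + [1,3],
  ∂[0,2,4] = [2,4] − [0,4] + [0,2].
This gives a 9×6 integer matrix of rank 5; reducing to Smith normal form yields diagonal entries (1,1,1,1,1).

Computing H_k = (kernel of ∂_k) / (image of ∂_{k+1}):

  H_0: rank C_0 − rank ∂_1 = 5 − 4 = 1, and the invariant factors of ∂_1 are all 1, so H_0 ≅ Z.
  H_1: rank ker ∂_1 − rank ∂_2 = (9 − 4) − 5 = 0, and the invariant factors of ∂_2 are all 1, so H_1 ≅ 0.
  H_2: rank ker ∂_2 − rank ∂_3 = (6 − 5) − 0 = 1, and there is no ∂_3, so H_2 ≅ Z.

H_0 = Z,  H_1 = 0,  H_2 = Z.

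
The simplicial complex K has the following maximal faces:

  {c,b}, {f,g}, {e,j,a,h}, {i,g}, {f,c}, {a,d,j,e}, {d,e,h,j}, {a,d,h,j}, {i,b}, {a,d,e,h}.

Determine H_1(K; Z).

H_1 = Z.

Fix the vertex order a < b < c < d < e < f < g < h < i < j and write every simplex with vertices in increasing order. Then dim K = 3 and the simplices of K are:

  0-simplices (10): a, b, c, d, e, f, g, h, i, j
  1-simplices (15): ad, ae, ah, aj, bc, bi, cf, de, dh, dj, eh, ej, fg, gi, hj
  2-simplices (10): ade, adh, adj, aeh, aej, ahj, deh, dej, dhj, ehj
  3-simplices (5): adeh, adej, adhj, aehj, dehj

giving chain groups C_0 ≅ Z^10, C_1 ≅ Z^15, C_2 ≅ Z^10, C_3 ≅ Z^5.

∂_1: C_1 → C_0 sends each edge [p,q] (with p < q) to q − p. For instance
  ∂aj = j − a.
This gives a 10×15 integer matrix of rank 8; reducing to Smith normal form yields diagonal entries (1,1,1,1,1,1,1,1).

∂_2: C_2 → C_1 sends each 2-simplex [p,q,r] to [q,r] − [p,r] + [p,q]. For instance
  ∂ehj = hj − ej + eh,
  ∂ahj = hj − aj + ah.
The 15×10 boundary matrix has rank 6 and Smith normal form diag(1,1,1,1,1,1).

∂_3: C_3 → C_2 sends each 3-simplex σ to the alternating sum Σ_i (−1)^i (σ with its i-th vertex removed). For instance
  ∂adej = dej − aej + adj − ade,
  ∂aehj = ehj − ahj + aej − aeh.
The resulting 10×5 matrix has rank 4, and its Smith normal form has invariant factors (1,1,1,1).

From H_k ≅ ker(∂_k) / im(∂_{k+1}) we obtain:

  H_1: rank ker ∂_1 − rank ∂_2 = (15 − 8) − 6 = 1, and the invariant factors of ∂_2 are all 1, so H_1 ≅ Z.

(K is a triangulation of the disjoint union of the 3-sphere S^3 and the circle S^1.)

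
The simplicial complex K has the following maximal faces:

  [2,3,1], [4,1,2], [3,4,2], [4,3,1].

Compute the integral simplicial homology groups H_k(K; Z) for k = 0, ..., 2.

H_0 ≅ Z,  H_1 = 0,  H_2 ≅ Z.

We work with the vertex ordering 1 < 2 < 3 < 4. The simplices of K, each written with vertices in increasing order, are:

  0-simplices (4): [1], [2], [3], [4]
  1-simplices (6): [1,2], [1,3], [1,4], [2,3], [2,4], [3,4]
  2-simplices (4): [1,2,3], [1,2,4], [1,3,4], [2,3,4]

giving chain groups C_0 ≅ Z^4, C_1 ≅ Z^6, C_2 ≅ Z^4.

Boundary ∂_1: C_1 → C_0 is given by ∂[p,q] = [q] − [p].
The 4×6 boundary matrix has rank 3 and Smith normal form diag(1,1,1).

∂_2: C_2 → C_1 acts by ∂[p,q,r] = [q,r] − [p,r] + [p,q]. For instance
  ∂[1,2,4] = [2,4] − [1,4] + [1,2],
  ∂[1,2,3] = [2,3] − [1,3] + [1,2].
This gives a 6×4 integer matrix of rank 3; reducing to Smith normal form yields diagonal entries (1,1,1).

Reading off H_k = ker ∂_k / im ∂_{k+1}:

  H_0: rank C_0 − rank ∂_1 = 4 − 3 = 1, and the invariant factors of ∂_1 are all 1, so H_0 ≅ Z.
  H_1: rank ker ∂_1 − rank ∂_2 = (6 − 3) − 3 = 0, and the invariant factors of ∂_2 are all 1, so H_1 ≅ 0.
  H_2: rank ker ∂_2 − rank ∂_3 = (4 − 3) − 0 = 1, and there is no ∂_3, so H_2 ≅ Z.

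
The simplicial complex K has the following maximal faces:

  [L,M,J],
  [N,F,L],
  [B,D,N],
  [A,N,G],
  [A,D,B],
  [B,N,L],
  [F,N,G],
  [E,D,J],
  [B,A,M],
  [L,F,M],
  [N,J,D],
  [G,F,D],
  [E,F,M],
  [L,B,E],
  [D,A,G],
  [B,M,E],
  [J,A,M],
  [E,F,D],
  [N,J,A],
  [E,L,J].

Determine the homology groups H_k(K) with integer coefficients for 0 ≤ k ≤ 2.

Fix the vertex order A < B < D < E < F < G < J < L < M < N and write every simplex with vertices in increasing order. Then dim K = 2 and the simplices of K are:

  0-simplices (10): A, B, D, E, F, G, J, L, M, N
  1-simplices (30): AB, AD, AG, AJ, AM, AN, BD, BE, BL, BM, BN, DE, DF, DG, DJ, DN, EF, EJ, EL, EM, FG, FL, FM, FN, GN, JL, JM, JN, LM, LN
  2-simplices (20): ABD, ABM, ADG, AGN, AJM, AJN, BDN, BEL, BEM, BLN, DEF, DEJ, DFG, DJN, EFM, EJL, FGN, FLM, FLN, JLM

giving chain groups C_0 ≅ Z^10, C_1 ≅ Z^30, C_2 ≅ Z^20.

Boundary ∂_1: C_1 → C_0 sends each edge [p,q] (with p < q) to q − p. For instance
  ∂EJ = J − E.
As a 10×30 matrix over Z this has rank 9, with invariant factors (1,1,1,1,1,1,1,1,1).

Boundary ∂_2: C_2 → C_1 acts by ∂[p,q,r] = [q,r] − [p,r] + [p,q]. For instance
  ∂JLM = LM − JM + JL,
  ∂EFM = FM − EM + EF.
The resulting 30×20 matrix has rank 20, and its Smith normal form has invariant factors (1,1,1,1,1,1,1,1,1,1,1,1,1,1,1,1,1,1,1,2).

From H_k ≅ ker(∂_k) / im(∂_{k+1}) we obtain:

  H_0: rank C_0 − rank ∂_1 = 10 − 9 = 1, and the invariant factors of ∂_1 are all 1, so H_0 ≅ Z.
  H_1: rank ker ∂_1 − rank ∂_2 = (30 − 9) − 20 = 1, and ∂_2 has invariant factor 2 > 1, so H_1 ≅ Z ⊕ Z/2Z.
  H_2: rank ker ∂_2 − rank ∂_3 = (20 − 20) − 0 = 0, and there is no ∂_3, so H_2 ≅ 0.

H_0 ≅ Z,  H_1 ≅ Z ⊕ Z/2Z,  H_2 = 0.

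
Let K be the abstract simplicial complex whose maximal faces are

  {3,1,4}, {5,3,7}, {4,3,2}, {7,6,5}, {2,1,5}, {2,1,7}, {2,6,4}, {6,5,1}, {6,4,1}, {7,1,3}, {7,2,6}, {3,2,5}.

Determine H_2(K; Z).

H_2 = 0.

Take the total order 1 < 2 < 3 < 4 < 5 < 6 < 7 on the vertex set. Then K (dimension 2) consists of the simplices:

  0-simplices (7): [1], [2], [3], [4], [5], [6], [7]
  1-simplices (18): [1,2], [1,3], [1,4], [1,5], [1,6], [1,7], [2,3], [2,4], [2,5], [2,6], [2,7], [3,4], [3,5], [3,7], [4,6], [5,6], [5,7], [6,7]
  2-simplices (12): [1,2,5], [1,2,7], [1,3,4], [1,3,7], [1,4,6], [1,5,6], [2,3,4], [2,3,5], [2,4,6], [2,6,7], [3,5,7], [5,6,7]

giving chain groups C_0 ≅ Z^7, C_1 ≅ Z^18, C_2 ≅ Z^12.

The boundary map ∂_1: C_1 → C_0 sends each edge [p,q] (with p < q) to q − p. For instance
  ∂[1,6] = [6] − [1].
The resulting 7×18 matrix has rank 6, and its Smith normal form has invariant factors (1,1,1,1,1,1).

The boundary map ∂_2: C_2 → C_1 acts by ∂[p,q,r] = [q,r] − [p,r] + [p,q]. For instance
  ∂[1,3,4] = [3,4] − [1,4] + [1,3],
  ∂[2,3,4] = [3,4] − [2,4] + [2,3].
This gives a 18×12 integer matrix of rank 12; reducing to Smith normal form yields diagonal entries (1,1,1,1,1,1,1,1,1,1,1,2).

Reading off H_k = ker ∂_k / im ∂_{k+1}:

  H_2: rank ker ∂_2 − rank ∂_3 = (12 − 12) − 0 = 0, and there is no ∂_3, so H_2 = 0.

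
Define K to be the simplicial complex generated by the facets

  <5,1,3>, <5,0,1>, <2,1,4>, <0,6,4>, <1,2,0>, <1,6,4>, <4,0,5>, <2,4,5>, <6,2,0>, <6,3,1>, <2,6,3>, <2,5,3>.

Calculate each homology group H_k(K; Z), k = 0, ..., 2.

Take the total order 0 < 1 < 2 < 3 < 4 < 5 < 6 on the vertex set. Then K (dimension 2) consists of the simplices:

  0-simplices (7): [0], [1], [2], [3], [4], [5], [6]
  1-simplices (18): [0,1], [0,2], [0,4], [0,5], [0,6], [1,2], [1,3], [1,4], [1,5], [1,6], [2,3], [2,4], [2,5], [2,6], [3,5], [3,6], [4,5], [4,6]
  2-simplices (12): [0,1,2], [0,1,5], [0,2,6], [0,4,5], [0,4,6], [1,2,4], [1,3,5], [1,3,6], [1,4,6], [2,3,5], [2,3,6], [2,4,5]

Hence C_0 ≅ Z^7, C_1 ≅ Z^18, C_2 ≅ Z^12.

The boundary map ∂_1: C_1 → C_0 sends each edge [p,q] (with p < q) to q − p. For instance
  ∂[0,6] = [6] − [0].
The 7×18 boundary matrix has rank 6 and Smith normal form diag(1,1,1,1,1,1).

The boundary map ∂_2: C_2 → C_1 acts by ∂[p,q,r] = [q,r] − [p,r] + [p,q]. For instance
  ∂[1,2,4] = [2,4] − [1,4] + [1,2],
  ∂[2,3,5] = [3,5] − [2,5] + [2,3].
This gives a 18×12 integer matrix of rank 12; reducing to Smith normal form yields diagonal entries (1,1,1,1,1,1,1,1,1,1,1,2).

From H_k ≅ ker(∂_k) / im(∂_{k+1}) we obtain:

  H_0: rank C_0 − rank ∂_1 = 7 − 6 = 1, and the invariant factors of ∂_1 are all 1, so H_0 ≅ Z.
  H_1: rank ker ∂_1 − rank ∂_2 = (18 − 6) − 12 = 0, and ∂_2 has invariant factor 2 > 1, so H_1 ≅ Z/2.
  H_2: rank ker ∂_2 − rank ∂_3 = (12 − 12) − 0 = 0, and there is no ∂_3, so H_2 ≅ 0.

As a check, the Euler characteristic is 7 − 18 + 12 = 1, which agrees with 1 − 0 + 0 = 1.

H_0 = Z,  H_1 = Z/2,  H_2 = 0.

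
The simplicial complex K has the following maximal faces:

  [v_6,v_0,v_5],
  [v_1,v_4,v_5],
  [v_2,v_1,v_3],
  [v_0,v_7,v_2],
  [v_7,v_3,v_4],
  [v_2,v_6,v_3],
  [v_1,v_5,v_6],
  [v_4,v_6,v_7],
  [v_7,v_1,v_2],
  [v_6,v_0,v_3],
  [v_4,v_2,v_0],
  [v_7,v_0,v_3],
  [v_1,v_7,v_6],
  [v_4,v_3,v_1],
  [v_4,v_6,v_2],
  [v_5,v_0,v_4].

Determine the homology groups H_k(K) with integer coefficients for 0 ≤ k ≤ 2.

H_0 = Z,  H_1 = Z^2,  H_2 = Z.

Fix the vertex order v_0 < v_1 < v_2 < v_3 < v_4 < v_5 < v_6 < v_7 and write every simplex with vertices in increasing order. Then dim K = 2 and the simplices of K are:

  0-simplices (8): [v_0], [v_1], [v_2], [v_3], [v_4], [v_5], [v_6], [v_7]
  1-simplices (24): (24 of them)
  2-simplices (16): (16 of them)

so the chain groups are C_0 ≅ Z^8, C_1 ≅ Z^24, C_2 ≅ Z^16.

∂_1: C_1 → C_0 sends each edge [p,q] (with p < q) to q − p. For instance
  ∂[v_2,v_3] = [v_3] − [v_2].
As a 8×24 matrix over Z this has rank 7, with invariant factors (1,1,1,1,1,1,1).

∂_2: C_2 → C_1 maps a triangle to the signed sum of its edges. For instance
  ∂[v_0,v_5,v_6] = [v_5,v_6] − [v_0,v_6] + [v_0,v_5],
  ∂[v_1,v_3,v_4] = [v_3,v_4] − [v_1,v_4] + [v_1,v_3].
As a 24×16 matrix over Z this has rank 15, with invariant factors (1,1,1,1,1,1,1,1,1,1,1,1,1,1,1).

Reading off H_k = ker ∂_k / im ∂_{k+1}:

  H_0: rank C_0 − rank ∂_1 = 8 − 7 = 1, and the invariant factors of ∂_1 are all 1, so H_0 = Z.
  H_1: rank ker ∂_1 − rank ∂_2 = (24 − 7) − 15 = 2, and the invariant factors of ∂_2 are all 1, so H_1 = Z^2.
  H_2: rank ker ∂_2 − rank ∂_3 = (16 − 15) − 0 = 1, and there is no ∂_3, so H_2 = Z.

As a check, the Euler characteristic is 8 − 24 + 16 = 0, which agrees with 1 − 2 + 1 = 0.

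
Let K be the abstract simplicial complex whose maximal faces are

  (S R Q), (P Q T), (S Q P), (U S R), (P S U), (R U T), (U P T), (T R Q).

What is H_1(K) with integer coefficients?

Order the vertices as P < Q < R < S < T < U. Listing each simplex with vertices in this order, K has dimension 2 with simplices:

  0-simplices (6): P, Q, R, S, T, U
  1-simplices (12): PQ, PS, PT, PU, QR, QS, QT, RS, RT, RU, SU, TU
  2-simplices (8): PQS, PQT, PSU, PTU, QRS, QRT, RSU, RTU

giving chain groups C_0 ≅ Z^6, C_1 ≅ Z^12, C_2 ≅ Z^8.

Boundary ∂_1: C_1 → C_0 is given by ∂[p,q] = [q] − [p]. For instance
  ∂SU = U − S.
The resulting 6×12 matrix has rank 5, and its Smith normal form has invariant factors (1,1,1,1,1).

∂_2: C_2 → C_1 sends each 2-simplex [p,q,r] to [q,r] − [p,r] + [p,q]. For instance
  ∂PQT = QT − PT + PQ,
  ∂RTU = TU − RU + RT.
This gives a 12×8 integer matrix of rank 7; reducing to Smith normal form yields diagonal entries (1,1,1,1,1,1,1).

From H_k ≅ ker(∂_k) / im(∂_{k+1}) we obtain:

  H_1: rank ker ∂_1 − rank ∂_2 = (12 − 5) − 7 = 0, and the invariant factors of ∂_2 are all 1, so H_1 ≅ 0.

H_1 = 0.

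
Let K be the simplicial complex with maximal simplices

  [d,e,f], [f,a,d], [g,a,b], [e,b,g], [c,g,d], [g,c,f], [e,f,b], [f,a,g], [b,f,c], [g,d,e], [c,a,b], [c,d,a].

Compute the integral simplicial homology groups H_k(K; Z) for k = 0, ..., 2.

H_0 ≅ Z,  H_1 ≅ Z/2Z,  H_2 = 0.

Fix the vertex order a < b < c < d < e < f < g and write every simplex with vertices in increasing order. Then dim K = 2 and the simplices of K are:

  0-simplices (7): a, b, c, d, e, f, g
  1-simplices (18): ab, ac, ad, af, ag, bc, be, bf, bg, cd, cf, cg, de, df, dg, ef, eg, fg
  2-simplices (12): abc, abg, acd, adf, afg, bcf, bef, beg, cdg, cfg, def, deg

so the chain groups are C_0 ≅ Z^7, C_1 ≅ Z^18, C_2 ≅ Z^12.

The boundary map ∂_1: C_1 → C_0 is given by ∂[p,q] = [q] − [p]. For instance
  ∂ad = d − a.
The resulting 7×18 matrix has rank 6, and its Smith normal form has invariant factors (1,1,1,1,1,1).

∂_2: C_2 → C_1 maps a triangle to the signed sum of its edges. For instance
  ∂def = ef − df + de,
  ∂bef = ef − bf + be.
This gives a 18×12 integer matrix of rank 12; reducing to Smith normal form yields diagonal entries (1,1,1,1,1,1,1,1,1,1,1,2).

From H_k ≅ ker(∂_k) / im(∂_{k+1}) we obtain:

  H_0: rank C_0 − rank ∂_1 = 7 − 6 = 1, and the invariant factors of ∂_1 are all 1, so H_0 ≅ Z.
  H_1: rank ker ∂_1 − rank ∂_2 = (18 − 6) − 12 = 0, and ∂_2 has invariant factor 2 > 1, so H_1 ≅ Z/2Z.
  H_2: rank ker ∂_2 − rank ∂_3 = (12 − 12) − 0 = 0, and there is no ∂_3, so H_2 ≅ 0.

(K is a triangulation of the real projective plane RP^2.)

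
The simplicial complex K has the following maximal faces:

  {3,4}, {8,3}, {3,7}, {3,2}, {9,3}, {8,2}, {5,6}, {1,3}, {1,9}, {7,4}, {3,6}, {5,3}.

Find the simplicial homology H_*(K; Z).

H_0 ≅ Z,  H_1 ≅ Z^4.

We work with the vertex ordering 1 < 2 < 3 < 4 < 5 < 6 < 7 < 8 < 9. The simplices of K, each written with vertices in increasing order, are:

  0-simplices (9): [1], [2], [3], [4], [5], [6], [7], [8], [9]
  1-simplices (12): [1,3], [1,9], [2,3], [2,8], [3,4], [3,5], [3,6], [3,7], [3,8], [3,9], [4,7], [5,6]

so the chain groups are C_0 ≅ Z^9, C_1 ≅ Z^12.

The boundary map ∂_1: C_1 → C_0 maps an edge to its endpoints' difference, ∂[p,q] = q − p. For instance
  ∂[4,7] = [7] − [4].
This gives a 9×12 integer matrix of rank 8; reducing to Smith normal form yields diagonal entries (1,1,1,1,1,1,1,1).

From H_k ≅ ker(∂_k) / im(∂_{k+1}) we obtain:

  H_0: rank C_0 − rank ∂_1 = 9 − 8 = 1, and the invariant factors of ∂_1 are all 1, so H_0 ≅ Z.
  H_1: rank ker ∂_1 − rank ∂_2 = (12 − 8) − 0 = 4, and there is no ∂_2, so H_1 ≅ Z^4.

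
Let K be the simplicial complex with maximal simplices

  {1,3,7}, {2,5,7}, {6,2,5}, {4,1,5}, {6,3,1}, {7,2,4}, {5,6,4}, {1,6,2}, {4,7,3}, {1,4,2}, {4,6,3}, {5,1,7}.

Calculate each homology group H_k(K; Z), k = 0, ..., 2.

H_0 = Z,  H_1 = Z/2,  H_2 = 0.

Order the vertices as 1 < 2 < 3 < 4 < 5 < 6 < 7. Listing each simplex with vertices in this order, K has dimension 2 with simplices:

  0-simplices (7): [1], [2], [3], [4], [5], [6], [7]
  1-simplices (18): [1,2], [1,3], [1,4], [1,5], [1,6], [1,7], [2,4], [2,5], [2,6], [2,7], [3,4], [3,6], [3,7], [4,5], [4,6], [4,7], [5,6], [5,7]
  2-simplices (12): [1,2,4], [1,2,6], [1,3,6], [1,3,7], [1,4,5], [1,5,7], [2,4,7], [2,5,6], [2,5,7], [3,4,6], [3,4,7], [4,5,6]

Hence C_0 ≅ Z^7, C_1 ≅ Z^18, C_2 ≅ Z^12.

The boundary map ∂_1: C_1 → C_0 maps an edge to its endpoints' difference, ∂[p,q] = q − p. For instance
  ∂[1,5] = [5] − [1].
As a 7×18 matrix over Z this has rank 6, with invariant factors (1,1,1,1,1,1).

The boundary map ∂_2: C_2 → C_1 sends each 2-simplex [p,q,r] to [q,r] − [p,r] + [p,q]. For instance
  ∂[2,4,7] = [4,7] − [2,7] + [2,4],
  ∂[3,4,7] = [4,7] − [3,7] + [3,4].
The resulting 18×12 matrix has rank 12, and its Smith normal form has invariant factors (1,1,1,1,1,1,1,1,1,1,1,2).

Now H_k = ker ∂_k / im ∂_{k+1}, so:

  H_0: rank C_0 − rank ∂_1 = 7 − 6 = 1, and the invariant factors of ∂_1 are all 1, so H_0 ≅ Z.
  H_1: rank ker ∂_1 − rank ∂_2 = (18 − 6) − 12 = 0, and ∂_2 has invariant factor 2 > 1, so H_1 ≅ Z/2.
  H_2: rank ker ∂_2 − rank ∂_3 = (12 − 12) − 0 = 0, and there is no ∂_3, so H_2 ≅ 0.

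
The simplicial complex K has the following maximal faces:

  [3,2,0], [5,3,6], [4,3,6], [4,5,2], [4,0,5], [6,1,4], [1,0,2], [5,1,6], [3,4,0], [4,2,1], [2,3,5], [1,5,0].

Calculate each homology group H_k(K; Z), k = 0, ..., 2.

H_0 = Z,  H_1 = Z_2,  H_2 = 0.

Order the vertices as 0 < 1 < 2 < 3 < 4 < 5 < 6. Listing each simplex with vertices in this order, K has dimension 2 with simplices:

  0-simplices (7): [0], [1], [2], [3], [4], [5], [6]
  1-simplices (18): [0,1], [0,2], [0,3], [0,4], [0,5], [1,2], [1,4], [1,5], [1,6], [2,3], [2,4], [2,5], [3,4], [3,5], [3,6], [4,5], [4,6], [5,6]
  2-simplices (12): [0,1,2], [0,1,5], [0,2,3], [0,3,4], [0,4,5], [1,2,4], [1,4,6], [1,5,6], [2,3,5], [2,4,5], [3,4,6], [3,5,6]

so the chain groups are C_0 ≅ Z^7, C_1 ≅ Z^18, C_2 ≅ Z^12.

The boundary map ∂_1: C_1 → C_0 maps an edge to its endpoints' difference, ∂[p,q] = q − p.
As a 7×18 matrix over Z this has rank 6, with invariant factors (1,1,1,1,1,1).

Boundary ∂_2: C_2 → C_1 maps a triangle to the signed sum of its edges. For instance
  ∂[3,5,6] = [5,6] − [3,6] + [3,5],
  ∂[1,5,6] = [5,6] − [1,6] + [1,5].
The 18×12 boundary matrix has rank 12 and Smith normal form diag(1,1,1,1,1,1,1,1,1,1,1,2).

Now H_k = ker ∂_k / im ∂_{k+1}, so:

  H_0: rank C_0 − rank ∂_1 = 7 − 6 = 1, and the invariant factors of ∂_1 are all 1, so H_0 = Z.
  H_1: rank ker ∂_1 − rank ∂_2 = (18 − 6) − 12 = 0, and ∂_2 has invariant factor 2 > 1, so H_1 = Z_2.
  H_2: rank ker ∂_2 − rank ∂_3 = (12 − 12) − 0 = 0, and there is no ∂_3, so H_2 = 0.

(K is a triangulation of the real projective plane RP^2.)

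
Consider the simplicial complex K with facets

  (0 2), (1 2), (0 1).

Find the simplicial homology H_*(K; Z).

Order the vertices as 0 < 1 < 2. Listing each simplex with vertices in this order, K has dimension 1 with simplices:

  0-simplices (3): [0], [1], [2]
  1-simplices (3): [0,1], [0,2], [1,2]

Hence C_0 ≅ Z^3, C_1 ≅ Z^3.

The boundary map ∂_1: C_1 → C_0 maps an edge to its endpoints' difference, ∂[p,q] = q − p. For instance
  ∂[0,2] = [2] − [0].
As a 3×3 matrix over Z this has rank 2, with invariant factors (1,1).

Computing H_k = (kernel of ∂_k) / (image of ∂_{k+1}):

  H_0: rank C_0 − rank ∂_1 = 3 − 2 = 1, and the invariant factors of ∂_1 are all 1, so H_0 = Z.
  H_1: rank ker ∂_1 − rank ∂_2 = (3 − 2) − 0 = 1, and there is no ∂_2, so H_1 = Z.

(K is a triangulation of the circle S^1.)

H_0 = Z,  H_1 = Z.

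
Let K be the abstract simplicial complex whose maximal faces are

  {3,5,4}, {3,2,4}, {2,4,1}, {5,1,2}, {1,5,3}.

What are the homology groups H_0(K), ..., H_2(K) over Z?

Fix the vertex order 1 < 2 < 3 < 4 < 5 and write every simplex with vertices in increasing order. Then dim K = 2 and the simplices of K are:

  0-simplices (5): [1], [2], [3], [4], [5]
  1-simplices (10): [1,2], [1,3], [1,4], [1,5], [2,3], [2,4], [2,5], [3,4], [3,5], [4,5]
  2-simplices (5): [1,2,4], [1,2,5], [1,3,5], [2,3,4], [3,4,5]

so the chain groups are C_0 ≅ Z^5, C_1 ≅ Z^10, C_2 ≅ Z^5.

∂_1: C_1 → C_0 is given by ∂[p,q] = [q] − [p].
This gives a 5×10 integer matrix of rank 4; reducing to Smith normal form yields diagonal entries (1,1,1,1).

The boundary map ∂_2: C_2 → C_1 maps a triangle to the signed sum of its edges. For instance
  ∂[1,2,4] = [2,4] − [1,4] + [1,2],
  ∂[3,4,5] = [4,5] − [3,5] + [3,4].
As a 10×5 matrix over Z this has rank 5, with invariant factors (1,1,1,1,1).

Now H_k = ker ∂_k / im ∂_{k+1}, so:

  H_0: rank C_0 − rank ∂_1 = 5 − 4 = 1, and the invariant factors of ∂_1 are all 1, so H_0 = Z.
  H_1: rank ker ∂_1 − rank ∂_2 = (10 − 4) − 5 = 1, and the invariant factors of ∂_2 are all 1, so H_1 = Z.
  H_2: rank ker ∂_2 − rank ∂_3 = (5 − 5) − 0 = 0, and there is no ∂_3, so H_2 = 0.

As a check, the Euler characteristic is 5 − 10 + 5 = 0, which agrees with 1 − 1 + 0 = 0.
(K is a triangulation of the Möbius band.)

H_0 = Z,  H_1 = Z,  H_2 = 0.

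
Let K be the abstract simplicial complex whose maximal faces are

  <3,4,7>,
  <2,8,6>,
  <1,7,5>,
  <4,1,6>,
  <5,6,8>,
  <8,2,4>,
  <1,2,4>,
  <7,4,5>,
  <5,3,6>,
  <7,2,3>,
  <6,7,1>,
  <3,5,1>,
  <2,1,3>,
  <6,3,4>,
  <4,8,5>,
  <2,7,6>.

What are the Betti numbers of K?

We work with the vertex ordering 1 < 2 < 3 < 4 < 5 < 6 < 7 < 8. The simplices of K, each written with vertices in increasing order, are:

  0-simplices (8): [1], [2], [3], [4], [5], [6], [7], [8]
  1-simplices (24): (24 of them)
  2-simplices (16): [1,2,3], [1,2,4], [1,3,5], [1,4,6], [1,5,7], [1,6,7], [2,3,7], [2,4,8], [2,6,7], [2,6,8], [3,4,6], [3,4,7], [3,5,6], [4,5,7], [4,5,8], [5,6,8]

giving chain groups C_0 ≅ Z^8, C_1 ≅ Z^24, C_2 ≅ Z^16.

The boundary map ∂_1: C_1 → C_0 maps an edge to its endpoints' difference, ∂[p,q] = q − p. For instance
  ∂[5,7] = [7] − [5].
The 8×24 boundary matrix has rank 7 and Smith normal form diag(1,1,1,1,1,1,1).

The boundary map ∂_2: C_2 → C_1 acts by ∂[p,q,r] = [q,r] − [p,r] + [p,q]. For instance
  ∂[5,6,8] = [6,8] − [5,8] + [5,6],
  ∂[3,4,7] = [4,7] − [3,7] + [3,4].
The 24×16 boundary matrix has rank 15 and Smith normal form diag(1,1,1,1,1,1,1,1,1,1,1,1,1,1,1).

Computing H_k = (kernel of ∂_k) / (image of ∂_{k+1}):

  H_0: rank C_0 − rank ∂_1 = 8 − 7 = 1, and the invariant factors of ∂_1 are all 1, so H_0 ≅ Z.
  H_1: rank ker ∂_1 − rank ∂_2 = (24 − 7) − 15 = 2, and the invariant factors of ∂_2 are all 1, so H_1 ≅ Z^2.
  H_2: rank ker ∂_2 − rank ∂_3 = (16 − 15) − 0 = 1, and there is no ∂_3, so H_2 ≅ Z.

Hence the Betti numbers are b_0 = 1, b_1 = 2, b_2 = 1.

b_0 = 1, b_1 = 2, b_2 = 1.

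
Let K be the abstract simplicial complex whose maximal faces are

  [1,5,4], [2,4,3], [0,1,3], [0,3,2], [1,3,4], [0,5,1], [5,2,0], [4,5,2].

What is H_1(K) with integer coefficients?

We work with the vertex ordering 0 < 1 < 2 < 3 < 4 < 5. The simplices of K, each written with vertices in increasing order, are:

  0-simplices (6): [0], [1], [2], [3], [4], [5]
  1-simplices (12): [0,1], [0,2], [0,3], [0,5], [1,3], [1,4], [1,5], [2,3], [2,4], [2,5], [3,4], [4,5]
  2-simplices (8): [0,1,3], [0,1,5], [0,2,3], [0,2,5], [1,3,4], [1,4,5], [2,3,4], [2,4,5]

Hence C_0 ≅ Z^6, C_1 ≅ Z^12, C_2 ≅ Z^8.

Boundary ∂_1: C_1 → C_0 is given by ∂[p,q] = [q] − [p].
The resulting 6×12 matrix has rank 5, and its Smith normal form has invariant factors (1,1,1,1,1).

∂_2: C_2 → C_1 sends each 2-simplex [p,q,r] to [q,r] − [p,r] + [p,q]. For instance
  ∂[2,4,5] = [4,5] − [2,5] + [2,4],
  ∂[2,3,4] = [3,4] − [2,4] + [2,3].
As a 12×8 matrix over Z this has rank 7, with invariant factors (1,1,1,1,1,1,1).

Now H_k = ker ∂_k / im ∂_{k+1}, so:

  H_1: rank ker ∂_1 − rank ∂_2 = (12 − 5) − 7 = 0, and the invariant factors of ∂_2 are all 1, so H_1 ≅ 0.

H_1 = 0.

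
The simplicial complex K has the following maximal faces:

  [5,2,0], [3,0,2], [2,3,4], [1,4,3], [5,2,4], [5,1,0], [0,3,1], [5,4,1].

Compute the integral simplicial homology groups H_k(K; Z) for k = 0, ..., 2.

H_0 ≅ Z,  H_1 = 0,  H_2 ≅ Z.

Fix the vertex order 0 < 1 < 2 < 3 < 4 < 5 and write every simplex with vertices in increasing order. Then dim K = 2 and the simplices of K are:

  0-simplices (6): [0], [1], [2], [3], [4], [5]
  1-simplices (12): [0,1], [0,2], [0,3], [0,5], [1,3], [1,4], [1,5], [2,3], [2,4], [2,5], [3,4], [4,5]
  2-simplices (8): [0,1,3], [0,1,5], [0,2,3], [0,2,5], [1,3,4], [1,4,5], [2,3,4], [2,4,5]

so the chain groups are C_0 ≅ Z^6, C_1 ≅ Z^12, C_2 ≅ Z^8.

The boundary map ∂_1: C_1 → C_0 maps an edge to its endpoints' difference, ∂[p,q] = q − p. For instance
  ∂[4,5] = [5] − [4].
This gives a 6×12 integer matrix of rank 5; reducing to Smith normal form yields diagonal entries (1,1,1,1,1).

Boundary ∂_2: C_2 → C_1 sends each 2-simplex [p,q,r] to [q,r] − [p,r] + [p,q]. For instance
  ∂[2,3,4] = [3,4] − [2,4] + [2,3],
  ∂[1,4,5] = [4,5] − [1,5] + [1,4].
The resulting 12×8 matrix has rank 7, and its Smith normal form has invariant factors (1,1,1,1,1,1,1).

Computing H_k = (kernel of ∂_k) / (image of ∂_{k+1}):

  H_0: rank C_0 − rank ∂_1 = 6 − 5 = 1, and the invariant factors of ∂_1 are all 1, so H_0 = Z.
  H_1: rank ker ∂_1 − rank ∂_2 = (12 − 5) − 7 = 0, and the invariant factors of ∂_2 are all 1, so H_1 = 0.
  H_2: rank ker ∂_2 − rank ∂_3 = (8 − 7) − 0 = 1, and there is no ∂_3, so H_2 = Z.

As a check, the Euler characteristic is 6 − 12 + 8 = 2, which agrees with 1 − 0 + 1 = 2.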